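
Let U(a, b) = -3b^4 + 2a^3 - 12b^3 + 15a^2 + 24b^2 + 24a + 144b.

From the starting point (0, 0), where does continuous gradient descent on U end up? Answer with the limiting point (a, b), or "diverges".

U is separable, so gradient descent decouples: a follows -∂U/∂a, b follows -∂U/∂b.
∂U/∂a = 6(a + 1)(a + 4); at a=0 this is 24, so a decreases.
∂U/∂b = -12(b - 2)(b + 2)(b + 3); at b=0 this is 144, so b decreases.
a converges to its nearest critical value -1 (a local min of the a-part); b converges to -2. The iterate converges to (-1, -2).

(-1, -2)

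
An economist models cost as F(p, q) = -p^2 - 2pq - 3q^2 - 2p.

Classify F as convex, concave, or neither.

F is quadratic, so its Hessian is the constant matrix H = [[-2, -2], [-2, -6]].
det(H) = 8, tr(H) = -8.
det(H) > 0 and tr(H) < 0, so H is negative definite everywhere: concave.

concave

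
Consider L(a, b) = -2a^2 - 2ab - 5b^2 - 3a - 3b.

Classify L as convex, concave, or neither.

concave

L is quadratic, so its Hessian is the constant matrix H = [[-4, -2], [-2, -10]].
det(H) = 36, tr(H) = -14.
det(H) > 0 and tr(H) < 0, so H is negative definite everywhere: concave.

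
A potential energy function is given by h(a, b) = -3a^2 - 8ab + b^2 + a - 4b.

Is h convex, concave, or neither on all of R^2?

neither

h is quadratic, so its Hessian is the constant matrix H = [[-6, -8], [-8, 2]].
det(H) = -76, tr(H) = -4.
det(H) < 0, so H is indefinite: neither convex nor concave.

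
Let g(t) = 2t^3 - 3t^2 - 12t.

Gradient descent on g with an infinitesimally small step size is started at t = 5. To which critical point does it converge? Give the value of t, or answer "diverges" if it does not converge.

2

g'(t) = 6(t - 2)(t + 1), so g'(5) = 108.
Gradient descent moves in the -g' direction, i.e. t is decreasing.
The nearest critical point in that direction is t = 2, where g'' = 18 > 0 (a local minimum). The iterate converges there.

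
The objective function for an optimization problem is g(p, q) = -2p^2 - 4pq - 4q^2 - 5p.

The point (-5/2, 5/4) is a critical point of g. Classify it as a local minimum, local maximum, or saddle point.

The Hessian of g is constant: H = [[-4, -4], [-4, -8]].
det(H) = (-4)·(-8) − (-4)² = 16.
det(H) > 0 and tr(H) = -12 < 0, so H is negative definite and the point is a local maximum.

local maximum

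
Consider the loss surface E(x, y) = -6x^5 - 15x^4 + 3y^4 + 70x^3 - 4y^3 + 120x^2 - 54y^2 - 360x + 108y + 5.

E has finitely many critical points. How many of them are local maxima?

2

E separates as a function of x plus a function of y, so ∇E=0 decouples.
∂E/∂x = -30(x - 2)(x - 1)(x + 2)(x + 3) = 0 at x ∈ {-3, -2, 1, 2}; ∂E/∂y = 12(y - 3)(y - 1)(y + 3) = 0 at y ∈ {-3, 1, 3}.
The Hessian is diagonal: diag(E_xx, E_yy). Second derivatives: E_xx(-3)=600, E_xx(-2)=-360, E_xx(1)=360, E_xx(2)=-600; E_yy(-3)=288, E_yy(1)=-96, E_yy(3)=144.
Local maxima occur where both diagonal entries negative: (-2, 1), (2, 1). Count: 2.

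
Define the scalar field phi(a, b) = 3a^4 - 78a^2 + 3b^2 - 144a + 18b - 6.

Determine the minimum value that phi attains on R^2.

phi(a,b) separates as P(a) + Q(b) − 6, so its minimum is min P + min Q − 6.
P'(a) = 12(a - 4)(a + 1)(a + 3) vanishes at a ∈ {-3, -1, 4}; Q'(b) = 6b + 18 vanishes at b ∈ {-3}.
Local minima of P (where P''>0): P(-3)=-27, P(4)=-1056. Local minima of Q: Q(-3)=-27.
So the global minimum of phi is P(4) + Q(-3) − 6 = -1056 − 27 − 6 = -1089, attained at (4, -3).

-1089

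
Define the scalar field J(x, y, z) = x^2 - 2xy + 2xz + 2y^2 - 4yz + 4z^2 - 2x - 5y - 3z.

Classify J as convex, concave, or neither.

convex

J is quadratic, so its Hessian is the constant matrix H = [[2, -2, 2], [-2, 4, -4], [2, -4, 8]].
Leading principal minors: 2, 4, 16.
All positive ⇒ H ≻ 0 ⇒ convex.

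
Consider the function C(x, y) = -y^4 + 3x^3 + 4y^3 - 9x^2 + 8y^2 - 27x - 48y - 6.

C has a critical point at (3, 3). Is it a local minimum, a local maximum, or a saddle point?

The mixed partial ∂²C/∂x∂y is 0, so the Hessian at any point is diag(C_xx, C_yy) = diag(18(x - 1), 4(-3y^2 + 6y + 4)).
At (3, 3): H = diag(36, -20).
The eigenvalues have opposite signs, so H is indefinite: a saddle point.

saddle point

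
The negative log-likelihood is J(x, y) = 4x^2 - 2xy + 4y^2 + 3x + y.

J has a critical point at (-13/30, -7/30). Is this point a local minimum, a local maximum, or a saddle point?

The Hessian of J is constant: H = [[8, -2], [-2, 8]].
det(H) = 8·8 − (-2)² = 60.
det(H) > 0 and tr(H) = 16 > 0, so H is positive definite and the point is a local minimum.

local minimum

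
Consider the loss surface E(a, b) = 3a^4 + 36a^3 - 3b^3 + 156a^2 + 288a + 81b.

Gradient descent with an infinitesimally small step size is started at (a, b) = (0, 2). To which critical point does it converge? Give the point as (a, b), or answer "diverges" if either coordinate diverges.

(-2, -3)

E is separable, so gradient descent decouples: a follows -∂E/∂a, b follows -∂E/∂b.
∂E/∂a = 12(a + 2)(a + 3)(a + 4); at a=0 this is 288, so a decreases.
∂E/∂b = -9(b - 3)(b + 3); at b=2 this is 45, so b decreases.
a converges to its nearest critical value -2 (a local min of the a-part); b converges to -3. The iterate converges to (-2, -3).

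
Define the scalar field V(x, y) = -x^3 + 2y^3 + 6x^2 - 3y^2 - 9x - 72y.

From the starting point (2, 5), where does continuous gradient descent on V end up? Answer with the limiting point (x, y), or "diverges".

V is separable, so gradient descent decouples: x follows -∂V/∂x, y follows -∂V/∂y.
∂V/∂x = -3(x - 3)(x - 1); at x=2 this is 3, so x decreases.
∂V/∂y = 6(y - 4)(y + 3); at y=5 this is 48, so y decreases.
x converges to its nearest critical value 1 (a local min of the x-part); y converges to 4. The iterate converges to (1, 4).

(1, 4)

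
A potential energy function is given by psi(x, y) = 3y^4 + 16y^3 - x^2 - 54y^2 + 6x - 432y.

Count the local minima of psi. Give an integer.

0

psi separates as a function of x plus a function of y, so ∇psi=0 decouples.
∂psi/∂x = -2(x - 3) = 0 at x ∈ {3}; ∂psi/∂y = 12(y - 3)(y + 3)(y + 4) = 0 at y ∈ {-4, -3, 3}.
The Hessian is diagonal: diag(psi_xx, psi_yy). Second derivatives: psi_xx(3)=-2; psi_yy(-4)=84, psi_yy(-3)=-72, psi_yy(3)=504.
Local minima occur where both diagonal entries positive: none. Count: 0.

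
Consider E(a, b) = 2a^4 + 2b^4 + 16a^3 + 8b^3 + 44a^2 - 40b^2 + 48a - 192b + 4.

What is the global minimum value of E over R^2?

-572

E(a,b) separates as P(a) + Q(b) + 4, so its minimum is min P + min Q + 4.
P'(a) = 8(a + 1)(a + 2)(a + 3) vanishes at a ∈ {-3, -2, -1}; Q'(b) = 8(b - 3)(b + 2)(b + 4) vanishes at b ∈ {-4, -2, 3}.
Local minima of P (where P''>0): P(-3)=-18, P(-1)=-18. Local minima of Q: Q(-4)=128, Q(3)=-558.
So the global minimum of E is P(-3) + Q(3) + 4 = -18 − 558 + 4 = -572, attained at (-3, 3).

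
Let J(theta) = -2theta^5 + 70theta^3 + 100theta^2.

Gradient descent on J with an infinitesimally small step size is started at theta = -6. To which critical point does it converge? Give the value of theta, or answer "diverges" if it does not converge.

J'(theta) = -10theta(theta - 5)(theta + 1)(theta + 4), so J'(-6) = -6600.
Gradient descent moves in the -J' direction, i.e. theta is increasing.
The nearest critical point in that direction is theta = -4, where J'' = 1080 > 0 (a local minimum). The iterate converges there.

-4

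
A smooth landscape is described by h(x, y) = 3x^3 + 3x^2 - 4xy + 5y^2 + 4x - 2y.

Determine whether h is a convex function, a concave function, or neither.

neither

The term 3x^3 is cubic, so the Hessian is not constant.
∂²h/∂x² = 18x + 6, which takes both signs as x varies (negative for sufficiently negative x). A diagonal entry of the Hessian changing sign means the Hessian is neither positive- nor negative-semidefinite on all of R^2.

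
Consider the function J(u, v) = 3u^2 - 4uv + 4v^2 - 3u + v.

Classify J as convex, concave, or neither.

convex

J is quadratic, so its Hessian is the constant matrix H = [[6, -4], [-4, 8]].
det(H) = 32, tr(H) = 14.
det(H) > 0 and tr(H) > 0, so H is positive definite everywhere: convex.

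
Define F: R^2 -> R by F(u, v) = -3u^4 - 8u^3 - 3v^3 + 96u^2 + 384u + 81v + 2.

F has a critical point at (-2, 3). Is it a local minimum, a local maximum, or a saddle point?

The mixed partial ∂²F/∂u∂v is 0, so the Hessian at any point is diag(F_uu, F_vv) = diag(12(-3u^2 - 4u + 16), -18v).
At (-2, 3): H = diag(144, -54).
The eigenvalues have opposite signs, so H is indefinite: a saddle point.

saddle point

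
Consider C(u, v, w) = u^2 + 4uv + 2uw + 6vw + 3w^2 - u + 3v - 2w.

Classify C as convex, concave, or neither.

C is quadratic, so its Hessian is the constant matrix H = [[2, 4, 2], [4, 0, 6], [2, 6, 6]].
Leading principal minors: 2, -16, -72.
Neither pattern holds ⇒ H is indefinite ⇒ neither convex nor concave.

neither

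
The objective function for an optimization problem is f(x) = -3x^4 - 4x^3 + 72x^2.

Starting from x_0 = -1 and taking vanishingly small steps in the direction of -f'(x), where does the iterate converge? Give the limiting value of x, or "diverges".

0

f'(x) = -12x(x - 3)(x + 4), so f'(-1) = -144.
Gradient descent moves in the -f' direction, i.e. x is increasing.
The nearest critical point in that direction is x = 0, where f'' = 144 > 0 (a local minimum). The iterate converges there.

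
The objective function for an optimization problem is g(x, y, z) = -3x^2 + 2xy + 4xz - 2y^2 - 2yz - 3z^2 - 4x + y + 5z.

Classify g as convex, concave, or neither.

concave

g is quadratic, so its Hessian is the constant matrix H = [[-6, 2, 4], [2, -4, -2], [4, -2, -6]].
Leading principal minors: -6, 20, -64.
Signs alternate −, +, − ⇒ H ≺ 0 ⇒ concave.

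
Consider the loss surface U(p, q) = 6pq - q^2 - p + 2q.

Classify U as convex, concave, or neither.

U is quadratic, so its Hessian is the constant matrix H = [[0, 6], [6, -2]].
det(H) = -36, tr(H) = -2.
det(H) < 0, so H is indefinite: neither convex nor concave.

neither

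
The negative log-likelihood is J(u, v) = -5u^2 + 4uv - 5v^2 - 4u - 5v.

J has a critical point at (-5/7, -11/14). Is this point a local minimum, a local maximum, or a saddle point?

local maximum

The Hessian of J is constant: H = [[-10, 4], [4, -10]].
det(H) = (-10)·(-10) − 4² = 84.
det(H) > 0 and tr(H) = -20 < 0, so H is negative definite and the point is a local maximum.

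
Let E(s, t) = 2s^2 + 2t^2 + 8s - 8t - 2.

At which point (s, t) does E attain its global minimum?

E(s,t) separates as P(s) + Q(t) − 2, so its minimum is min P + min Q − 2.
P'(s) = 4s + 8 vanishes at s ∈ {-2}; Q'(t) = 4(t - 2) vanishes at t ∈ {2}.
Local minima of P (where P''>0): P(-2)=-8. Local minima of Q: Q(2)=-8.
So the global minimum of E is P(-2) + Q(2) − 2 = -8 − 8 − 2 = -18, attained at (-2, 2).

(-2, 2)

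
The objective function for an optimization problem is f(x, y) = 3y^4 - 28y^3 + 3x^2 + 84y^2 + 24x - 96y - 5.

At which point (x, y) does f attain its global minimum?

f(x,y) separates as P(x) + Q(y) − 5, so its minimum is min P + min Q − 5.
P'(x) = 6x + 24 vanishes at x ∈ {-4}; Q'(y) = 12(y - 4)(y - 2)(y - 1) vanishes at y ∈ {1, 2, 4}.
Local minima of P (where P''>0): P(-4)=-48. Local minima of Q: Q(1)=-37, Q(4)=-64.
So the global minimum of f is P(-4) + Q(4) − 5 = -48 − 64 − 5 = -117, attained at (-4, 4).

(-4, 4)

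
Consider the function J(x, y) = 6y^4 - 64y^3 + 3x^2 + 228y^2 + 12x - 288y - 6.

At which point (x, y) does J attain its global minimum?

J(x,y) separates as P(x) + Q(y) − 6, so its minimum is min P + min Q − 6.
P'(x) = 6x + 12 vanishes at x ∈ {-2}; Q'(y) = 24(y - 4)(y - 3)(y - 1) vanishes at y ∈ {1, 3, 4}.
Local minima of P (where P''>0): P(-2)=-12. Local minima of Q: Q(1)=-118, Q(4)=-64.
So the global minimum of J is P(-2) + Q(1) − 6 = -12 − 118 − 6 = -136, attained at (-2, 1).

(-2, 1)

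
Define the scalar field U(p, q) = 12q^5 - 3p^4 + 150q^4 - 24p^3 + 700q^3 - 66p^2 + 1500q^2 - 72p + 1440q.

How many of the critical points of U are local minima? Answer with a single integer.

2

U separates as a function of p plus a function of q, so ∇U=0 decouples.
∂U/∂p = -12(p + 1)(p + 2)(p + 3) = 0 at p ∈ {-3, -2, -1}; ∂U/∂q = 60(q + 1)(q + 2)(q + 3)(q + 4) = 0 at q ∈ {-4, -3, -2, -1}.
The Hessian is diagonal: diag(U_pp, U_qq). Second derivatives: U_pp(-3)=-24, U_pp(-2)=12, U_pp(-1)=-24; U_qq(-4)=-360, U_qq(-3)=120, U_qq(-2)=-120, U_qq(-1)=360.
Local minima occur where both diagonal entries positive: (-2, -3), (-2, -1). Count: 2.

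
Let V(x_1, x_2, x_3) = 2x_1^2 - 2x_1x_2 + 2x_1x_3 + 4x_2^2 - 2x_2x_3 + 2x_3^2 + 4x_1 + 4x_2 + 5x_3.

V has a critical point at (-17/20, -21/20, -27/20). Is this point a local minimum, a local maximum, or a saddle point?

The Hessian is constant: H = [[4, -2, 2], [-2, 8, -2], [2, -2, 4]].
Leading principal minors: Δ₁ = 4, Δ₂ = 28, Δ₃ = 80.
All leading minors are positive, so H is positive definite: a local minimum.

local minimum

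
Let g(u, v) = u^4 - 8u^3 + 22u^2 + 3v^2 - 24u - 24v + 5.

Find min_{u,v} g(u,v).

g(u,v) separates as P(u) + Q(v) + 5, so its minimum is min P + min Q + 5.
P'(u) = 4(u - 3)(u - 2)(u - 1) vanishes at u ∈ {1, 2, 3}; Q'(v) = 6v - 24 vanishes at v ∈ {4}.
Local minima of P (where P''>0): P(1)=-9, P(3)=-9. Local minima of Q: Q(4)=-48.
So the global minimum of g is P(1) + Q(4) + 5 = -9 − 48 + 5 = -52, attained at (1, 4).

-52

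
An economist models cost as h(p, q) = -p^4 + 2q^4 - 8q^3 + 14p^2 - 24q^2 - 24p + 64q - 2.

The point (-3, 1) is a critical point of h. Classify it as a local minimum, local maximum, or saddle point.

The mixed partial ∂²h/∂p∂q is 0, so the Hessian at any point is diag(h_pp, h_qq) = diag(4(-3p^2 + 7), 24(q^2 - 2q - 2)).
At (-3, 1): H = diag(-80, -72).
Both eigenvalues are negative, so H is negative definite: a local maximum.

local maximum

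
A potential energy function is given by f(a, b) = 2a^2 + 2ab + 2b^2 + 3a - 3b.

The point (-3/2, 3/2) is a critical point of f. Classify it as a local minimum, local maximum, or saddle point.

The Hessian of f is constant: H = [[4, 2], [2, 4]].
det(H) = 4·4 − 2² = 12.
det(H) > 0 and tr(H) = 8 > 0, so H is positive definite and the point is a local minimum.

local minimum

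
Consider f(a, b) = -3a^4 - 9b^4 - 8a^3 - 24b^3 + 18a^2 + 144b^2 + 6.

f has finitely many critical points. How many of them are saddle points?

f separates as a function of a plus a function of b, so ∇f=0 decouples.
∂f/∂a = -12a(a - 1)(a + 3) = 0 at a ∈ {-3, 0, 1}; ∂f/∂b = -36b(b - 2)(b + 4) = 0 at b ∈ {-4, 0, 2}.
The Hessian is diagonal: diag(f_aa, f_bb). Second derivatives: f_aa(-3)=-144, f_aa(0)=36, f_aa(1)=-48; f_bb(-4)=-864, f_bb(0)=288, f_bb(2)=-432.
Saddle points occur where the two diagonal entries have opposite signs: (-3, 0), (0, -4), (0, 2), (1, 0). Count: 4.

4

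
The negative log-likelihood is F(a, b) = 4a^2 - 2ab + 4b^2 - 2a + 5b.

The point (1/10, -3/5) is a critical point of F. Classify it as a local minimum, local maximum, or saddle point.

The Hessian of F is constant: H = [[8, -2], [-2, 8]].
det(H) = 8·8 − (-2)² = 60.
det(H) > 0 and tr(H) = 16 > 0, so H is positive definite and the point is a local minimum.

local minimum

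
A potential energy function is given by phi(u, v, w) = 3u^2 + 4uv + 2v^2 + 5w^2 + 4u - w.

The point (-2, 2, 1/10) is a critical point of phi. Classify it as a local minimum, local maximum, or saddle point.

local minimum

The Hessian is constant: H = [[6, 4, 0], [4, 4, 0], [0, 0, 10]].
Leading principal minors: Δ₁ = 6, Δ₂ = 8, Δ₃ = 80.
All leading minors are positive, so H is positive definite: a local minimum.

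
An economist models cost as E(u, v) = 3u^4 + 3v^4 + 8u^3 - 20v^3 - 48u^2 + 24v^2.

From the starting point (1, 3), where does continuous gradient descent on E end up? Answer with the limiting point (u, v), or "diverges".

E is separable, so gradient descent decouples: u follows -∂E/∂u, v follows -∂E/∂v.
∂E/∂u = 12u(u - 2)(u + 4); at u=1 this is -60, so u increases.
∂E/∂v = 12v(v - 4)(v - 1); at v=3 this is -72, so v increases.
u converges to its nearest critical value 2 (a local min of the u-part); v converges to 4. The iterate converges to (2, 4).

(2, 4)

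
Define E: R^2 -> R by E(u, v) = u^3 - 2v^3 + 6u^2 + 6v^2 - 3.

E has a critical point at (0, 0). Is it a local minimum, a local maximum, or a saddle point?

The mixed partial ∂²E/∂u∂v is 0, so the Hessian at any point is diag(E_uu, E_vv) = diag(6(u + 2), 12(-v + 1)).
At (0, 0): H = diag(12, 12).
Both eigenvalues are positive, so H is positive definite: a local minimum.

local minimum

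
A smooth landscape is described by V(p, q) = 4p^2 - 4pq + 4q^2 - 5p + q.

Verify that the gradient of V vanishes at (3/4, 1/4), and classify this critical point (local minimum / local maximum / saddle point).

∇V = (8p - 4q - 5, -4p + 8q + 1); substituting (3/4, 1/4) gives ∇V = (0, 0), so (3/4, 1/4) is indeed a critical point.
The Hessian of V is constant: H = [[8, -4], [-4, 8]].
det(H) = 8·8 − (-4)² = 48.
det(H) > 0 and tr(H) = 16 > 0, so H is positive definite and the point is a local minimum.

local minimum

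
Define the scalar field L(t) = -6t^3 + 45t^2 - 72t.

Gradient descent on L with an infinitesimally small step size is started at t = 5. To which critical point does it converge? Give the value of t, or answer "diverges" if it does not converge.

diverges

L'(t) = -18(t - 4)(t - 1), so L'(5) = -72.
Gradient descent moves in the -L' direction, i.e. t is increasing.
There is no critical point above t=5, and L' keeps the same sign, so the iterate runs off to +∞.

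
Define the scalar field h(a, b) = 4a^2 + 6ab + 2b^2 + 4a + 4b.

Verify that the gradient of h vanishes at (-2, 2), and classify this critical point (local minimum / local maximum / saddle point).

∇h = (8a + 6b + 4, 6a + 4b + 4); substituting (-2, 2) gives ∇h = (0, 0), so (-2, 2) is indeed a critical point.
The Hessian of h is constant: H = [[8, 6], [6, 4]].
det(H) = 8·4 − 6² = -4.
Since det(H) < 0, H is indefinite and the critical point is a saddle point.

saddle point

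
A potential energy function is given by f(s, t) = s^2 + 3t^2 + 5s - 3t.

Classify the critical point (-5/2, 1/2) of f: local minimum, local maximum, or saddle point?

The Hessian of f is constant: H = [[2, 0], [0, 6]].
det(H) = 2·6 − 0² = 12.
det(H) > 0 and tr(H) = 8 > 0, so H is positive definite and the point is a local minimum.

local minimum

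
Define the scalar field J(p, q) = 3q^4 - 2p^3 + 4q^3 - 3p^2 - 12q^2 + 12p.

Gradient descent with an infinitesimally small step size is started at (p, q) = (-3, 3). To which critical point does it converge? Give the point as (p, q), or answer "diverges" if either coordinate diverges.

(-2, 1)

J is separable, so gradient descent decouples: p follows -∂J/∂p, q follows -∂J/∂q.
∂J/∂p = -6(p - 1)(p + 2); at p=-3 this is -24, so p increases.
∂J/∂q = 12q(q - 1)(q + 2); at q=3 this is 360, so q decreases.
p converges to its nearest critical value -2 (a local min of the p-part); q converges to 1. The iterate converges to (-2, 1).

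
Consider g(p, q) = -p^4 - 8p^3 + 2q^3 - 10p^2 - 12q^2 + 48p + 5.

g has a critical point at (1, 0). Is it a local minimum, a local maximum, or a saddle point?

local maximum

The mixed partial ∂²g/∂p∂q is 0, so the Hessian at any point is diag(g_pp, g_qq) = diag(-4(3p^2 + 12p + 5), 12(q - 2)).
At (1, 0): H = diag(-80, -24).
Both eigenvalues are negative, so H is negative definite: a local maximum.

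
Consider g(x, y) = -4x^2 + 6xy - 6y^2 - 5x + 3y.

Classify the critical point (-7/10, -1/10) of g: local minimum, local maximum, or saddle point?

The Hessian of g is constant: H = [[-8, 6], [6, -12]].
det(H) = (-8)·(-12) − 6² = 60.
det(H) > 0 and tr(H) = -20 < 0, so H is negative definite and the point is a local maximum.

local maximum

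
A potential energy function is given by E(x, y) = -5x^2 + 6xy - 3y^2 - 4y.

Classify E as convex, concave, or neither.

concave

E is quadratic, so its Hessian is the constant matrix H = [[-10, 6], [6, -6]].
det(H) = 24, tr(H) = -16.
det(H) > 0 and tr(H) < 0, so H is negative definite everywhere: concave.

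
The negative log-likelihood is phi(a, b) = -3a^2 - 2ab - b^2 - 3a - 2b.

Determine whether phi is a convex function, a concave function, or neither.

concave

phi is quadratic, so its Hessian is the constant matrix H = [[-6, -2], [-2, -2]].
det(H) = 8, tr(H) = -8.
det(H) > 0 and tr(H) < 0, so H is negative definite everywhere: concave.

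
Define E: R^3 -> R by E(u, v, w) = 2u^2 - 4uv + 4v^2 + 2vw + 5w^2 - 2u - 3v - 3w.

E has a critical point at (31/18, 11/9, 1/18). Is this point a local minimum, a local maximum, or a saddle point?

local minimum

The Hessian is constant: H = [[4, -4, 0], [-4, 8, 2], [0, 2, 10]].
Leading principal minors: Δ₁ = 4, Δ₂ = 16, Δ₃ = 144.
All leading minors are positive, so H is positive definite: a local minimum.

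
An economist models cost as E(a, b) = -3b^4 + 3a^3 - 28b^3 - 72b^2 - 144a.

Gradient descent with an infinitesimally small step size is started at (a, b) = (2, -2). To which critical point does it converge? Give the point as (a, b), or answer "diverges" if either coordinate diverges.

(4, -3)

E is separable, so gradient descent decouples: a follows -∂E/∂a, b follows -∂E/∂b.
∂E/∂a = 9(a - 4)(a + 4); at a=2 this is -108, so a increases.
∂E/∂b = -12b(b + 3)(b + 4); at b=-2 this is 48, so b decreases.
a converges to its nearest critical value 4 (a local min of the a-part); b converges to -3. The iterate converges to (4, -3).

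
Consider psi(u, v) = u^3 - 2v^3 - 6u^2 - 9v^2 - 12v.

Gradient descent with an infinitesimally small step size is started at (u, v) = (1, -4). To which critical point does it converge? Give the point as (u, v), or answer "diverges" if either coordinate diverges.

psi is separable, so gradient descent decouples: u follows -∂psi/∂u, v follows -∂psi/∂v.
∂psi/∂u = 3u(u - 4); at u=1 this is -9, so u increases.
∂psi/∂v = -6(v + 1)(v + 2); at v=-4 this is -36, so v increases.
u converges to its nearest critical value 4 (a local min of the u-part); v converges to -2. The iterate converges to (4, -2).

(4, -2)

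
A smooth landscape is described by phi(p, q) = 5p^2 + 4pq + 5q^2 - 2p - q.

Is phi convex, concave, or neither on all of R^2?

convex

phi is quadratic, so its Hessian is the constant matrix H = [[10, 4], [4, 10]].
det(H) = 84, tr(H) = 20.
det(H) > 0 and tr(H) > 0, so H is positive definite everywhere: convex.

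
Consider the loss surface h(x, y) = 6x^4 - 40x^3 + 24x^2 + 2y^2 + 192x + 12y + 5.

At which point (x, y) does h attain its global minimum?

(-1, -3)

h(x,y) separates as P(x) + Q(y) + 5, so its minimum is min P + min Q + 5.
P'(x) = 24(x - 4)(x - 2)(x + 1) vanishes at x ∈ {-1, 2, 4}; Q'(y) = 4y + 12 vanishes at y ∈ {-3}.
Local minima of P (where P''>0): P(-1)=-122, P(4)=128. Local minima of Q: Q(-3)=-18.
So the global minimum of h is P(-1) + Q(-3) + 5 = -122 − 18 + 5 = -135, attained at (-1, -3).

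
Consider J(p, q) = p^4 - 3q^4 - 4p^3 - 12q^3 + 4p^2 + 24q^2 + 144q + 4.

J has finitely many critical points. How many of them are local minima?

J separates as a function of p plus a function of q, so ∇J=0 decouples.
∂J/∂p = 4p(p - 2)(p - 1) = 0 at p ∈ {0, 1, 2}; ∂J/∂q = -12(q - 2)(q + 2)(q + 3) = 0 at q ∈ {-3, -2, 2}.
The Hessian is diagonal: diag(J_pp, J_qq). Second derivatives: J_pp(0)=8, J_pp(1)=-4, J_pp(2)=8; J_qq(-3)=-60, J_qq(-2)=48, J_qq(2)=-240.
Local minima occur where both diagonal entries positive: (0, -2), (2, -2). Count: 2.

2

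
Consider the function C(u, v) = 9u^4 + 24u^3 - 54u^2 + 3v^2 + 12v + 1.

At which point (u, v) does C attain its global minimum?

C(u,v) separates as P(u) + Q(v) + 1, so its minimum is min P + min Q + 1.
P'(u) = 36u(u - 1)(u + 3) vanishes at u ∈ {-3, 0, 1}; Q'(v) = 6v + 12 vanishes at v ∈ {-2}.
Local minima of P (where P''>0): P(-3)=-405, P(1)=-21. Local minima of Q: Q(-2)=-12.
So the global minimum of C is P(-3) + Q(-2) + 1 = -405 − 12 + 1 = -416, attained at (-3, -2).

(-3, -2)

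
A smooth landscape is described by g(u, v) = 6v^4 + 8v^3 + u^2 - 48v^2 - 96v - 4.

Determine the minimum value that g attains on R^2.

g(u,v) separates as P(u) + Q(v) − 4, so its minimum is min P + min Q − 4.
P'(u) = 2u vanishes at u ∈ {0}; Q'(v) = 24(v - 2)(v + 1)(v + 2) vanishes at v ∈ {-2, -1, 2}.
Local minima of P (where P''>0): P(0)=0. Local minima of Q: Q(-2)=32, Q(2)=-224.
So the global minimum of g is P(0) + Q(2) − 4 = 0 − 224 − 4 = -228, attained at (0, 2).

-228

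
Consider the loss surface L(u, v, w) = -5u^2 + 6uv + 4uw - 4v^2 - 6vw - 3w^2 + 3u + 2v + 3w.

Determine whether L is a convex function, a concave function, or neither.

concave

L is quadratic, so its Hessian is the constant matrix H = [[-10, 6, 4], [6, -8, -6], [4, -6, -6]].
Leading principal minors: -10, 44, -64.
Signs alternate −, +, − ⇒ H ≺ 0 ⇒ concave.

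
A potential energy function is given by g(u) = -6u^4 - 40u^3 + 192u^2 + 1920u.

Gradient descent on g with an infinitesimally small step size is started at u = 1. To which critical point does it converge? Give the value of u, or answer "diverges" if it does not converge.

g'(u) = -24(u - 4)(u + 4)(u + 5), so g'(1) = 2160.
Gradient descent moves in the -g' direction, i.e. u is decreasing.
The nearest critical point in that direction is u = -4, where g'' = 192 > 0 (a local minimum). The iterate converges there.

-4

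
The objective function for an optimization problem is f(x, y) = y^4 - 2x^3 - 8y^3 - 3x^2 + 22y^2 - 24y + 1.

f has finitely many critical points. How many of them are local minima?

f separates as a function of x plus a function of y, so ∇f=0 decouples.
∂f/∂x = -6x(x + 1) = 0 at x ∈ {-1, 0}; ∂f/∂y = 4(y - 3)(y - 2)(y - 1) = 0 at y ∈ {1, 2, 3}.
The Hessian is diagonal: diag(f_xx, f_yy). Second derivatives: f_xx(-1)=6, f_xx(0)=-6; f_yy(1)=8, f_yy(2)=-4, f_yy(3)=8.
Local minima occur where both diagonal entries positive: (-1, 1), (-1, 3). Count: 2.

2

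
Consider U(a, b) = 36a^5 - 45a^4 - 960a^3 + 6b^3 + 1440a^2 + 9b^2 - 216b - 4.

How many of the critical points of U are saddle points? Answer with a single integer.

U separates as a function of a plus a function of b, so ∇U=0 decouples.
∂U/∂a = 180a(a - 4)(a - 1)(a + 4) = 0 at a ∈ {-4, 0, 1, 4}; ∂U/∂b = 18(b - 3)(b + 4) = 0 at b ∈ {-4, 3}.
The Hessian is diagonal: diag(U_aa, U_bb). Second derivatives: U_aa(-4)=-28800, U_aa(0)=2880, U_aa(1)=-2700, U_aa(4)=17280; U_bb(-4)=-126, U_bb(3)=126.
Saddle points occur where the two diagonal entries have opposite signs: (-4, 3), (0, -4), (1, 3), (4, -4). Count: 4.

4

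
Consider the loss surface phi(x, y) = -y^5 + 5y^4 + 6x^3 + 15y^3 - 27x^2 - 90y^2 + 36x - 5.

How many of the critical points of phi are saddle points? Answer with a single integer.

phi separates as a function of x plus a function of y, so ∇phi=0 decouples.
∂phi/∂x = 18(x - 2)(x - 1) = 0 at x ∈ {1, 2}; ∂phi/∂y = -5y(y - 4)(y - 3)(y + 3) = 0 at y ∈ {-3, 0, 3, 4}.
The Hessian is diagonal: diag(phi_xx, phi_yy). Second derivatives: phi_xx(1)=-18, phi_xx(2)=18; phi_yy(-3)=630, phi_yy(0)=-180, phi_yy(3)=90, phi_yy(4)=-140.
Saddle points occur where the two diagonal entries have opposite signs: (1, -3), (1, 3), (2, 0), (2, 4). Count: 4.

4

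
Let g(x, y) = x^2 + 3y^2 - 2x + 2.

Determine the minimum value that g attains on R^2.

g(x,y) separates as P(x) + Q(y) + 2, so its minimum is min P + min Q + 2.
P'(x) = 2x - 2 vanishes at x ∈ {1}; Q'(y) = 6y vanishes at y ∈ {0}.
Local minima of P (where P''>0): P(1)=-1. Local minima of Q: Q(0)=0.
So the global minimum of g is P(1) + Q(0) + 2 = -1 + 0 + 2 = 1, attained at (1, 0).

1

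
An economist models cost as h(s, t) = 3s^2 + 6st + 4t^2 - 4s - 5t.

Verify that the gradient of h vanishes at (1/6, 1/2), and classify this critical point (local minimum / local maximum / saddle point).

∇h = (6s + 6t - 4, 6s + 8t - 5); substituting (1/6, 1/2) gives ∇h = (0, 0), so (1/6, 1/2) is indeed a critical point.
The Hessian of h is constant: H = [[6, 6], [6, 8]].
det(H) = 6·8 − 6² = 12.
det(H) > 0 and tr(H) = 14 > 0, so H is positive definite and the point is a local minimum.

local minimum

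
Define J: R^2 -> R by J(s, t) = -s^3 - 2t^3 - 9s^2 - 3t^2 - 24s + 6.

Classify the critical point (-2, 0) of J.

The mixed partial ∂²J/∂s∂t is 0, so the Hessian at any point is diag(J_ss, J_tt) = diag(-6(s + 3), -6(2t + 1)).
At (-2, 0): H = diag(-6, -6).
Both eigenvalues are negative, so H is negative definite: a local maximum.

local maximum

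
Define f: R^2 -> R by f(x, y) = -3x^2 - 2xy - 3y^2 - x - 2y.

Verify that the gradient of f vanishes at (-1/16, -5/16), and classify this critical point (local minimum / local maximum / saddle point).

local maximum

∇f = (-6x - 2y - 1, -2x - 6y - 2); substituting (-1/16, -5/16) gives ∇f = (0, 0), so (-1/16, -5/16) is indeed a critical point.
The Hessian of f is constant: H = [[-6, -2], [-2, -6]].
det(H) = (-6)·(-6) − (-2)² = 32.
det(H) > 0 and tr(H) = -12 < 0, so H is negative definite and the point is a local maximum.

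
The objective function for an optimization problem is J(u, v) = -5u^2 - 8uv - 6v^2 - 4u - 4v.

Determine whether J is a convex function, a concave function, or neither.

J is quadratic, so its Hessian is the constant matrix H = [[-10, -8], [-8, -12]].
det(H) = 56, tr(H) = -22.
det(H) > 0 and tr(H) < 0, so H is negative definite everywhere: concave.

concave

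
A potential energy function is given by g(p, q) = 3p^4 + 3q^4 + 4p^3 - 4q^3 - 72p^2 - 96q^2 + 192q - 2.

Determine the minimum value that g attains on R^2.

-1922

g(p,q) separates as A(p) + B(q) − 2, so its minimum is min A + min B − 2.
A'(p) = 12p(p - 3)(p + 4) vanishes at p ∈ {-4, 0, 3}; B'(q) = 12(q - 4)(q - 1)(q + 4) vanishes at q ∈ {-4, 1, 4}.
Local minima of A (where A''>0): A(-4)=-640, A(3)=-297. Local minima of B: B(-4)=-1280, B(4)=-256.
So the global minimum of g is A(-4) + B(-4) − 2 = -640 − 1280 − 2 = -1922, attained at (-4, -4).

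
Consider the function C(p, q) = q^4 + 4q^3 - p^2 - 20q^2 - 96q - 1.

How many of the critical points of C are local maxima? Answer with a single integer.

1

C separates as a function of p plus a function of q, so ∇C=0 decouples.
∂C/∂p = -2p = 0 at p ∈ {0}; ∂C/∂q = 4(q - 3)(q + 2)(q + 4) = 0 at q ∈ {-4, -2, 3}.
The Hessian is diagonal: diag(C_pp, C_qq). Second derivatives: C_pp(0)=-2; C_qq(-4)=56, C_qq(-2)=-40, C_qq(3)=140.
Local maxima occur where both diagonal entries negative: (0, -2). Count: 1.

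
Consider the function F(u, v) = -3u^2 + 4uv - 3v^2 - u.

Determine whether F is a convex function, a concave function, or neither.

concave

F is quadratic, so its Hessian is the constant matrix H = [[-6, 4], [4, -6]].
det(H) = 20, tr(H) = -12.
det(H) > 0 and tr(H) < 0, so H is negative definite everywhere: concave.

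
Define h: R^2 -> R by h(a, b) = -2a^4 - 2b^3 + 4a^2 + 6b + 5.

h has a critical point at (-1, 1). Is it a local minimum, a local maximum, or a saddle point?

The mixed partial ∂²h/∂a∂b is 0, so the Hessian at any point is diag(h_aa, h_bb) = diag(8(-3a^2 + 1), -12b).
At (-1, 1): H = diag(-16, -12).
Both eigenvalues are negative, so H is negative definite: a local maximum.

local maximum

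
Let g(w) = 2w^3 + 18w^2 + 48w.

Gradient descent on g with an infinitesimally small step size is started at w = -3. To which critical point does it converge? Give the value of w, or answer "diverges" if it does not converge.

g'(w) = 6(w + 2)(w + 4), so g'(-3) = -6.
Gradient descent moves in the -g' direction, i.e. w is increasing.
The nearest critical point in that direction is w = -2, where g'' = 12 > 0 (a local minimum). The iterate converges there.

-2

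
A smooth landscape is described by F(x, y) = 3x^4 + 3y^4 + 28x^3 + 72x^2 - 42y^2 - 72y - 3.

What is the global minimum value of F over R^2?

F(x,y) separates as P(x) + Q(y) − 3, so its minimum is min P + min Q − 3.
P'(x) = 12x(x + 3)(x + 4) vanishes at x ∈ {-4, -3, 0}; Q'(y) = 12(y - 3)(y + 1)(y + 2) vanishes at y ∈ {-2, -1, 3}.
Local minima of P (where P''>0): P(-4)=128, P(0)=0. Local minima of Q: Q(-2)=24, Q(3)=-351.
So the global minimum of F is P(0) + Q(3) − 3 = 0 − 351 − 3 = -354, attained at (0, 3).

-354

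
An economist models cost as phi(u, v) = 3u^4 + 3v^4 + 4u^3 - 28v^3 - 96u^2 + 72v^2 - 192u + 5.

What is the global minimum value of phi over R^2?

-1275

phi(u,v) separates as P(u) + Q(v) + 5, so its minimum is min P + min Q + 5.
P'(u) = 12(u - 4)(u + 1)(u + 4) vanishes at u ∈ {-4, -1, 4}; Q'(v) = 12v(v - 4)(v - 3) vanishes at v ∈ {0, 3, 4}.
Local minima of P (where P''>0): P(-4)=-256, P(4)=-1280. Local minima of Q: Q(0)=0, Q(4)=128.
So the global minimum of phi is P(4) + Q(0) + 5 = -1280 + 0 + 5 = -1275, attained at (4, 0).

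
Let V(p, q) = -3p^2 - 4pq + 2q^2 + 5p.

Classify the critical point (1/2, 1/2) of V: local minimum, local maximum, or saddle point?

saddle point

The Hessian of V is constant: H = [[-6, -4], [-4, 4]].
det(H) = (-6)·4 − (-4)² = -40.
Since det(H) < 0, H is indefinite and the critical point is a saddle point.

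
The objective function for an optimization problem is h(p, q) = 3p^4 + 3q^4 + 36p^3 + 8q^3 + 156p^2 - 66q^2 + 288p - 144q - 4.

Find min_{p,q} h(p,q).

h(p,q) separates as A(p) + B(q) − 4, so its minimum is min A + min B − 4.
A'(p) = 12(p + 2)(p + 3)(p + 4) vanishes at p ∈ {-4, -3, -2}; B'(q) = 12(q - 3)(q + 1)(q + 4) vanishes at q ∈ {-4, -1, 3}.
Local minima of A (where A''>0): A(-4)=-192, A(-2)=-192. Local minima of B: B(-4)=-224, B(3)=-567.
So the global minimum of h is A(-4) + B(3) − 4 = -192 − 567 − 4 = -763, attained at (-4, 3).

-763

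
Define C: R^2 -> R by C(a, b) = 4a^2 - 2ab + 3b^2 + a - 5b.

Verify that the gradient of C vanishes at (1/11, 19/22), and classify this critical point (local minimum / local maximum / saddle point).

∇C = (8a - 2b + 1, -2a + 6b - 5); substituting (1/11, 19/22) gives ∇C = (0, 0), so (1/11, 19/22) is indeed a critical point.
The Hessian of C is constant: H = [[8, -2], [-2, 6]].
det(H) = 8·6 − (-2)² = 44.
det(H) > 0 and tr(H) = 14 > 0, so H is positive definite and the point is a local minimum.

local minimum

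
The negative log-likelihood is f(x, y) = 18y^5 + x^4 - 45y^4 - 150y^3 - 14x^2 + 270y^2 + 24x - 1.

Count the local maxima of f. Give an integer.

2

f separates as a function of x plus a function of y, so ∇f=0 decouples.
∂f/∂x = 4(x - 2)(x - 1)(x + 3) = 0 at x ∈ {-3, 1, 2}; ∂f/∂y = 90y(y - 3)(y - 1)(y + 2) = 0 at y ∈ {-2, 0, 1, 3}.
The Hessian is diagonal: diag(f_xx, f_yy). Second derivatives: f_xx(-3)=80, f_xx(1)=-16, f_xx(2)=20; f_yy(-2)=-2700, f_yy(0)=540, f_yy(1)=-540, f_yy(3)=2700.
Local maxima occur where both diagonal entries negative: (1, -2), (1, 1). Count: 2.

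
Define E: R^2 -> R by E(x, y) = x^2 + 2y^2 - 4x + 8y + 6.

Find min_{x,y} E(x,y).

E(x,y) separates as P(x) + Q(y) + 6, so its minimum is min P + min Q + 6.
P'(x) = 2x - 4 vanishes at x ∈ {2}; Q'(y) = 4y + 8 vanishes at y ∈ {-2}.
Local minima of P (where P''>0): P(2)=-4. Local minima of Q: Q(-2)=-8.
So the global minimum of E is P(2) + Q(-2) + 6 = -4 − 8 + 6 = -6, attained at (2, -2).

-6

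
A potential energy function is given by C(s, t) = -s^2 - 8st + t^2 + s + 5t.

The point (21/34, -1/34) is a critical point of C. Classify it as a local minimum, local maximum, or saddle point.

The Hessian of C is constant: H = [[-2, -8], [-8, 2]].
det(H) = (-2)·2 − (-8)² = -68.
Since det(H) < 0, H is indefinite and the critical point is a saddle point.

saddle point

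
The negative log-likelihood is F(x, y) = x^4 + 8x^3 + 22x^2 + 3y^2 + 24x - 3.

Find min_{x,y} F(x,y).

F(x,y) separates as P(x) + Q(y) − 3, so its minimum is min P + min Q − 3.
P'(x) = 4(x + 1)(x + 2)(x + 3) vanishes at x ∈ {-3, -2, -1}; Q'(y) = 6y vanishes at y ∈ {0}.
Local minima of P (where P''>0): P(-3)=-9, P(-1)=-9. Local minima of Q: Q(0)=0.
So the global minimum of F is P(-3) + Q(0) − 3 = -9 + 0 − 3 = -12, attained at (-3, 0).

-12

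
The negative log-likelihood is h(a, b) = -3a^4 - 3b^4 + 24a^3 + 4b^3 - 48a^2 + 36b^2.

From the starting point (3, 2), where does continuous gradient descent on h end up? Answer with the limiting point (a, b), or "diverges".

(2, 0)

h is separable, so gradient descent decouples: a follows -∂h/∂a, b follows -∂h/∂b.
∂h/∂a = -12a(a - 4)(a - 2); at a=3 this is 36, so a decreases.
∂h/∂b = -12b(b - 3)(b + 2); at b=2 this is 96, so b decreases.
a converges to its nearest critical value 2 (a local min of the a-part); b converges to 0. The iterate converges to (2, 0).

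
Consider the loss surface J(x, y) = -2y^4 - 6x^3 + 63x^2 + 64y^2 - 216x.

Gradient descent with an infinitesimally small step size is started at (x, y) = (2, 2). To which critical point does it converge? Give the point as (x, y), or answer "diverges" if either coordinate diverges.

(3, 0)

J is separable, so gradient descent decouples: x follows -∂J/∂x, y follows -∂J/∂y.
∂J/∂x = -18(x - 4)(x - 3); at x=2 this is -36, so x increases.
∂J/∂y = -8y(y - 4)(y + 4); at y=2 this is 192, so y decreases.
x converges to its nearest critical value 3 (a local min of the x-part); y converges to 0. The iterate converges to (3, 0).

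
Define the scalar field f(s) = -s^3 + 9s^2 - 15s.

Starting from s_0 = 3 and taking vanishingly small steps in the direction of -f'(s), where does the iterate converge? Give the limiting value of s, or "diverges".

f'(s) = -3(s - 5)(s - 1), so f'(3) = 12.
Gradient descent moves in the -f' direction, i.e. s is decreasing.
The nearest critical point in that direction is s = 1, where f'' = 12 > 0 (a local minimum). The iterate converges there.

1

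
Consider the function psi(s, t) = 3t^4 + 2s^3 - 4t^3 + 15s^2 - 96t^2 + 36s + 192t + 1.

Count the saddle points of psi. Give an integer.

3

psi separates as a function of s plus a function of t, so ∇psi=0 decouples.
∂psi/∂s = 6(s + 2)(s + 3) = 0 at s ∈ {-3, -2}; ∂psi/∂t = 12(t - 4)(t - 1)(t + 4) = 0 at t ∈ {-4, 1, 4}.
The Hessian is diagonal: diag(psi_ss, psi_tt). Second derivatives: psi_ss(-3)=-6, psi_ss(-2)=6; psi_tt(-4)=480, psi_tt(1)=-180, psi_tt(4)=288.
Saddle points occur where the two diagonal entries have opposite signs: (-3, -4), (-3, 4), (-2, 1). Count: 3.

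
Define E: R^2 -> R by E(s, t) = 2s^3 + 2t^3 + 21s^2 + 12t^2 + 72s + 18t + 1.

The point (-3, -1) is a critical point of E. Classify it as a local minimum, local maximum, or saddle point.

The mixed partial ∂²E/∂s∂t is 0, so the Hessian at any point is diag(E_ss, E_tt) = diag(6(2s + 7), 12(t + 2)).
At (-3, -1): H = diag(6, 12).
Both eigenvalues are positive, so H is positive definite: a local minimum.

local minimum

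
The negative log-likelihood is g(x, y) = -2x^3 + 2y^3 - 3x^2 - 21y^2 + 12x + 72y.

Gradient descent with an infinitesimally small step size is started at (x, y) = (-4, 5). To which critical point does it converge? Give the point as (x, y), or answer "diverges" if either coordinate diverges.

(-2, 4)

g is separable, so gradient descent decouples: x follows -∂g/∂x, y follows -∂g/∂y.
∂g/∂x = -6(x - 1)(x + 2); at x=-4 this is -60, so x increases.
∂g/∂y = 6(y - 4)(y - 3); at y=5 this is 12, so y decreases.
x converges to its nearest critical value -2 (a local min of the x-part); y converges to 4. The iterate converges to (-2, 4).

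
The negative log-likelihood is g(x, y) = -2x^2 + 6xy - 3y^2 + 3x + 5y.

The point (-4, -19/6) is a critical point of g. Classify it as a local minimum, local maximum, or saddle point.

saddle point

The Hessian of g is constant: H = [[-4, 6], [6, -6]].
det(H) = (-4)·(-6) − 6² = -12.
Since det(H) < 0, H is indefinite and the critical point is a saddle point.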